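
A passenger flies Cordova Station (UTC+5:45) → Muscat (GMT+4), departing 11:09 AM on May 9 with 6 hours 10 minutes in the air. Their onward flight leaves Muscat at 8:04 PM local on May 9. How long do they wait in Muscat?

4 hours 30 minutes

Convert departure to UTC: 11:09 AM − 5:45 = 5:24 AM UTC on May 9.
Add 6 hours and 10 minutes flight time → 11:34 AM UTC.
Muscat is UTC+4:00, so local arrival = 11:34 AM + 4:00 = 3:34 PM on May 9.
Layover = 8:04 PM − 3:34 PM = 4 hours 30 minutes.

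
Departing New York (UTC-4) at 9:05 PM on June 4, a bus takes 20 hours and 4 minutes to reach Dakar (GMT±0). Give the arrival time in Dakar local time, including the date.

9:09 PM on June 5

Convert departure to UTC: 9:05 PM + 4:00 = 1:05 AM UTC on Jun 5.
Add 20 hours and 4 minutes travel time → 9:09 PM UTC.
Dakar is UTC+0, so local arrival is the same: 9:09 PM on Jun 5.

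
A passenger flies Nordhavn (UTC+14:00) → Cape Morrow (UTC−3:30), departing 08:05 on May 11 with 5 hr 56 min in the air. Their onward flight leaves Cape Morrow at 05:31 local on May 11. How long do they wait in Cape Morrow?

Convert departure to UTC: 08:05 − 14:00 = 18:05 UTC on May 10.
Add 5 hours and 56 minutes flight time → 00:01 UTC (May 11).
Cape Morrow is UTC−3:30, so local arrival = 00:01 − 3:30 = 20:31 on May 10.
Layover = 05:31 − 20:31 (+1 day) = 9 hours.

9 hours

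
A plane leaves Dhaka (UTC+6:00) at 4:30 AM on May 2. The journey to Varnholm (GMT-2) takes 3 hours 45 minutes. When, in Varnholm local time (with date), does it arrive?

12:15 AM on May 2

Varnholm is 8:00 behind Dhaka.
After 3 hours 45 minutes it is 8:15 AM in Dhaka.
Shift by the zone difference: 8:15 AM − 8:00 = 12:15 AM on May 2 in Varnholm.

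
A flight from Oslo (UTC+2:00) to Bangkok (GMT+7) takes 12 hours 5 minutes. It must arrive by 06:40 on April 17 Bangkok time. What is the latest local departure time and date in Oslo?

Target arrival in UTC: 06:40 − 7:00 = 23:40 on Apr 16.
Subtract 12 hours 5 minutes → departure 11:35 UTC on Apr 16.
Oslo is UTC+2:00: 11:35 + 2:00 = 13:35 on Apr 16.

13:35 on April 16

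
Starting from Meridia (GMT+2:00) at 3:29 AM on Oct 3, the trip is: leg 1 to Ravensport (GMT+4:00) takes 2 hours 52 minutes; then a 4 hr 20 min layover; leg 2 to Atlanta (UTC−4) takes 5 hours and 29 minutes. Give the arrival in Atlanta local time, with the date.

10:10 AM on October 3

Convert departure to UTC: 3:29 AM − 2:00 = 1:29 AM UTC on Oct 3.
Add 2 hours and 52 minutes leg 1 → 4:21 AM UTC.
Add 4 hours 20 minutes layover in Ravensport → 8:41 AM UTC.
Add 5 hours and 29 minutes leg 2 → 2:10 PM UTC.
Atlanta is UTC−4:00, so local arrival = 2:10 PM − 4:00 = 10:10 AM on Oct 3.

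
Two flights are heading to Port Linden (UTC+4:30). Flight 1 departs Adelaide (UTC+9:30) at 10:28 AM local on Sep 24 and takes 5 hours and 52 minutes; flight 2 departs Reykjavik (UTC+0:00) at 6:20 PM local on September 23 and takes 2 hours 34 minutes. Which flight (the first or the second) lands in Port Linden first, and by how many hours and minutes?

the second, by 9 hours 56 minutes

Flight 1 in UTC: 10:28 AM − 9:30 = 12:58 AM on Sep 24.
+5 hours 52 minutes → arrive 6:50 AM UTC on Sep 24.
Flight 2 departs at 6:20 PM UTC (Sep 23).
+2 hours and 34 minutes → arrive 8:54 PM UTC on Sep 23.
Flight 2 lands earlier by 9 hours 56 minutes.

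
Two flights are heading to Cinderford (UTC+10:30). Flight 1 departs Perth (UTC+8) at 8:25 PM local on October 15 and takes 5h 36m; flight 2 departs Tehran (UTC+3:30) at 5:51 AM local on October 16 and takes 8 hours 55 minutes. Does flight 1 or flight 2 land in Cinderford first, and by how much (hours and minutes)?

the first, by 17 hours 15 minutes

Flight 1 in UTC: 8:25 PM − 8:00 = 12:25 PM on Oct 15.
+5 hours and 36 minutes → arrive 6:01 PM UTC on Oct 15.
Flight 2 in UTC: 5:51 AM − 3:30 = 2:21 AM on Oct 16.
+8 hours and 55 minutes → arrive 11:16 AM UTC on Oct 16.
Flight 1 lands earlier by 17 hours 15 minutes.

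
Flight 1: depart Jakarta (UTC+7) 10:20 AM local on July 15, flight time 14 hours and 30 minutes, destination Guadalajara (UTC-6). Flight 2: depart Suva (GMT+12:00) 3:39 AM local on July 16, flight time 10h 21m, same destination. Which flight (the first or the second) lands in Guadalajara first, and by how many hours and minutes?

the first, by 8 hours 10 minutes

Flight 1 in UTC: 10:20 AM − 7:00 = 3:20 AM on Jul 15.
+14 hours 30 minutes → arrive 5:50 PM UTC on Jul 15.
Flight 2 in UTC: 3:39 AM − 12:00 = 3:39 PM on Jul 15.
+10 hours and 21 minutes → arrive 2:00 AM UTC on Jul 16.
Flight 1 lands earlier by 8 hours 10 minutes.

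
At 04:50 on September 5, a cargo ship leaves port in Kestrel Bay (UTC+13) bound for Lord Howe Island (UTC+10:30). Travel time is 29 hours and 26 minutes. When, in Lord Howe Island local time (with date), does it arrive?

07:46 on September 6

Convert departure to UTC: 04:50 − 13:00 = 15:50 UTC on Sep 4.
Add 29 hours and 26 minutes travel time → 21:16 UTC (Sep 5).
Lord Howe Island is UTC+10:30, so local arrival = 21:16 + 10:30 = 07:46 on Sep 6.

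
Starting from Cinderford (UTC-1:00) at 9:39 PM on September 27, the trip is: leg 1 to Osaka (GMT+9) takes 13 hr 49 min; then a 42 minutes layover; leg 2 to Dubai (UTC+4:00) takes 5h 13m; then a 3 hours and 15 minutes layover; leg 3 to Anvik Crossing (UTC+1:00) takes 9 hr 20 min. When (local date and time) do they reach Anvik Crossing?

7:58 AM on September 29

Convert departure to UTC: 9:39 PM + 1:00 = 10:39 PM UTC on Sep 27.
Add 13 hours and 49 minutes leg 1 → 12:28 PM UTC (Sep 28).
Add 42 minutes layover in Osaka → 1:10 PM UTC.
Add 5 hours 13 minutes leg 2 → 6:23 PM UTC.
Add 3 hours 15 minutes layover in Dubai → 9:38 PM UTC.
Add 9 hours 20 minutes leg 3 → 6:58 AM UTC (Sep 29).
Anvik Crossing is UTC+1:00, so local arrival = 6:58 AM + 1:00 = 7:58 AM on Sep 29.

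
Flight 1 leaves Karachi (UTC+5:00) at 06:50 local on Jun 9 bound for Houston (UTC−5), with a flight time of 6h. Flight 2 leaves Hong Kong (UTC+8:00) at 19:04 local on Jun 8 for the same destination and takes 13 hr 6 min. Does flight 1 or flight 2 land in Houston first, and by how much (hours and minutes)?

the second, by 7 hours 40 minutes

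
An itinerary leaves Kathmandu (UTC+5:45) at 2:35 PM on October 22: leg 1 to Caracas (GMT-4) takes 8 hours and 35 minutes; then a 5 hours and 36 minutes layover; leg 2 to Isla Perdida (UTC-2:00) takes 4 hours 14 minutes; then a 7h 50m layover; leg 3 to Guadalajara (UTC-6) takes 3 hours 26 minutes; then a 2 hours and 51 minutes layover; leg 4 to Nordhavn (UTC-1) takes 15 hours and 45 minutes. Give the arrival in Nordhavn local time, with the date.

8:07 AM on October 24

Convert departure to UTC: 2:35 PM − 5:45 = 8:50 AM UTC on Oct 22.
Add 8 hours and 35 minutes leg 1 → 5:25 PM UTC.
Add 5 hours and 36 minutes layover in Caracas → 11:01 PM UTC.
Add 4 hours and 14 minutes leg 2 → 3:15 AM UTC (Oct 23).
Add 7 hours and 50 minutes layover in Isla Perdida → 11:05 AM UTC.
Add 3 hours 26 minutes leg 3 → 2:31 PM UTC.
Add 2 hours 51 minutes layover in Guadalajara → 5:22 PM UTC.
Add 15 hours 45 minutes leg 4 → 9:07 AM UTC (Oct 24).
Nordhavn is UTC−1:00, so local arrival = 9:07 AM − 1:00 = 8:07 AM on Oct 24.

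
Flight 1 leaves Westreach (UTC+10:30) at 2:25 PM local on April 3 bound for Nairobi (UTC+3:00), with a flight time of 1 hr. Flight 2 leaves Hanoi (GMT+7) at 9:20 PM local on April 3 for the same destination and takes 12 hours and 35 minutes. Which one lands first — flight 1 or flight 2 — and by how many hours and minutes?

Flight 1 in UTC: 2:25 PM − 10:30 = 3:55 AM on Apr 3.
+1 hour → arrive 4:55 AM UTC on Apr 3.
Flight 2 in UTC: 9:20 PM − 7:00 = 2:20 PM on Apr 3.
+12 hours and 35 minutes → arrive 2:55 AM UTC on Apr 4.
Flight 1 lands earlier by 22 hours.

the first, by 22 hours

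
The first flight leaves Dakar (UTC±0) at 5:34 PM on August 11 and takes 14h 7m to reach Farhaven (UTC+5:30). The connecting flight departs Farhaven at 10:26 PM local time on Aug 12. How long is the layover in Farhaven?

9 hours 15 minutes

Dakar is at UTC+0, so departure is already 5:34 PM UTC on Aug 11.
Add 14 hours 7 minutes flight time → 7:41 AM UTC (Aug 12).
Farhaven is UTC+5:30, so local arrival = 7:41 AM + 5:30 = 1:11 PM on Aug 12.
Layover = 10:26 PM − 1:11 PM = 9 hours 15 minutes.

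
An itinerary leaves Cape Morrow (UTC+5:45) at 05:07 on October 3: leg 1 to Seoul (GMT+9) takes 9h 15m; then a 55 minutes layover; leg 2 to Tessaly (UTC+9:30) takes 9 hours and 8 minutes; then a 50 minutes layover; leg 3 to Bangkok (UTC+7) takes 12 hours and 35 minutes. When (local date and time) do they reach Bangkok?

Convert departure to UTC: 05:07 − 5:45 = 23:22 UTC on Oct 2.
Add 9 hours 15 minutes leg 1 → 08:37 UTC (Oct 3).
Add 55 minutes layover in Seoul → 09:32 UTC.
Add 9 hours 8 minutes leg 2 → 18:40 UTC.
Add 50 minutes layover in Tessaly → 19:30 UTC.
Add 12 hours 35 minutes leg 3 → 08:05 UTC (Oct 4).
Bangkok is UTC+7:00, so local arrival = 08:05 + 7:00 = 15:05 on Oct 4.

15:05 on October 4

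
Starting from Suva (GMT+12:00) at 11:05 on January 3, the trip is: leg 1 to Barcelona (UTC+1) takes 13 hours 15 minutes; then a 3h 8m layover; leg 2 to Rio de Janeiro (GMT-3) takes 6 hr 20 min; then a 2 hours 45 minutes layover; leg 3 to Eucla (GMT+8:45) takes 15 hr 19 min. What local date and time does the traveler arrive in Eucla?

Convert departure to UTC: 11:05 − 12:00 = 23:05 UTC on Jan 2.
Add 13 hours and 15 minutes leg 1 → 12:20 UTC (Jan 3).
Add 3 hours and 8 minutes layover in Barcelona → 15:28 UTC.
Add 6 hours 20 minutes leg 2 → 21:48 UTC.
Add 2 hours and 45 minutes layover in Rio de Janeiro → 00:33 UTC (Jan 4).
Add 15 hours 19 minutes leg 3 → 15:52 UTC.
Eucla is UTC+8:45, so local arrival = 15:52 + 8:45 = 00:37 on Jan 5.

00:37 on January 5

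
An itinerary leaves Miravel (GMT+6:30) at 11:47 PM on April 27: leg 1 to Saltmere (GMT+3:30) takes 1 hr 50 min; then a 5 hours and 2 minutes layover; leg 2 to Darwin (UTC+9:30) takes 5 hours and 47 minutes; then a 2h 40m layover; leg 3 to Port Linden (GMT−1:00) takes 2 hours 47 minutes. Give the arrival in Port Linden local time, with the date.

Convert departure to UTC: 11:47 PM − 6:30 = 5:17 PM UTC on Apr 27.
Add 1 hour and 50 minutes leg 1 → 7:07 PM UTC.
Add 5 hours and 2 minutes layover in Saltmere → 12:09 AM UTC (Apr 28).
Add 5 hours 47 minutes leg 2 → 5:56 AM UTC.
Add 2 hours and 40 minutes layover in Darwin → 8:36 AM UTC.
Add 2 hours 47 minutes leg 3 → 11:23 AM UTC.
Port Linden is UTC−1:00, so local arrival = 11:23 AM − 1:00 = 10:23 AM on Apr 28.

10:23 AM on April 28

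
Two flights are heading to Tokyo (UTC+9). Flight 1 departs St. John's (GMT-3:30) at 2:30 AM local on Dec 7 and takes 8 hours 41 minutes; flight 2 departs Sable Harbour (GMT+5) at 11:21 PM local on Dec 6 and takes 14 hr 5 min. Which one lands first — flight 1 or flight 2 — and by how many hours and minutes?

the second, by 6 hours 15 minutes

Flight 1 in UTC: 2:30 AM + 3:30 = 6:00 AM on Dec 7.
+8 hours and 41 minutes → arrive 2:41 PM UTC on Dec 7.
Flight 2 in UTC: 11:21 PM − 5:00 = 6:21 PM on Dec 6.
+14 hours 5 minutes → arrive 8:26 AM UTC on Dec 7.
Flight 2 lands earlier by 6 hours 15 minutes.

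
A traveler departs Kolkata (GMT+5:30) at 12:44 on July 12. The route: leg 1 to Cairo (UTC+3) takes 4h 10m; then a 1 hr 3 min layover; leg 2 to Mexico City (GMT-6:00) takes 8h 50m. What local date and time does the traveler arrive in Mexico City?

Convert departure to UTC: 12:44 − 5:30 = 07:14 UTC on Jul 12.
Add 4 hours 10 minutes leg 1 → 11:24 UTC.
Add 1 hour and 3 minutes layover in Cairo → 12:27 UTC.
Add 8 hours and 50 minutes leg 2 → 21:17 UTC.
Mexico City is UTC−6:00, so local arrival = 21:17 − 6:00 = 15:17 on Jul 12.

15:17 on Jul 12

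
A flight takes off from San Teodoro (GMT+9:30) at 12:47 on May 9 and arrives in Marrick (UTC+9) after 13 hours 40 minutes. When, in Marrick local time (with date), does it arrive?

01:57 on May 10

Marrick is 0:30 behind San Teodoro.
After 13 hours and 40 minutes it is 02:27 (May 10) in San Teodoro.
Shift by the zone difference: 02:27 − 0:30 = 01:57 on May 10 in Marrick.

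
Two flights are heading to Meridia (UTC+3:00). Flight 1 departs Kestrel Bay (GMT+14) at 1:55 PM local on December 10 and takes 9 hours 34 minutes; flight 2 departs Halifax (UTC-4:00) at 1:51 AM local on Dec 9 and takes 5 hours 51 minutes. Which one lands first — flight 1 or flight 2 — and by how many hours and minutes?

the second, by 21 hours 47 minutes

Flight 1 in UTC: 1:55 PM − 14:00 = 11:55 PM on Dec 9.
+9 hours and 34 minutes → arrive 9:29 AM UTC on Dec 10.
Flight 2 in UTC: 1:51 AM + 4:00 = 5:51 AM on Dec 9.
+5 hours and 51 minutes → arrive 11:42 AM UTC on Dec 9.
Flight 2 lands earlier by 21 hours 47 minutes.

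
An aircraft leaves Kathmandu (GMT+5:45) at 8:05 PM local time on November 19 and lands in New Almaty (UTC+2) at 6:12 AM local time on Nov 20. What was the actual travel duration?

13 hours 52 minutes

Departure in UTC: 8:05 PM − 5:45 = 2:20 PM on Nov 19.
Arrival in UTC: 6:12 AM − 2:00 = 4:12 AM on Nov 20.
Elapsed = 4:12 AM − 2:20 PM (+1 day) = 13 hours 52 minutes.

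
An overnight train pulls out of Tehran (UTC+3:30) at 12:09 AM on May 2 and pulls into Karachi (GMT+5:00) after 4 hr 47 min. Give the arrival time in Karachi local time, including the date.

Convert departure to UTC: 12:09 AM − 3:30 = 8:39 PM UTC on May 1.
Add 4 hours 47 minutes travel time → 1:26 AM UTC (May 2).
Karachi is UTC+5:00, so local arrival = 1:26 AM + 5:00 = 6:26 AM on May 2.

6:26 AM on May 2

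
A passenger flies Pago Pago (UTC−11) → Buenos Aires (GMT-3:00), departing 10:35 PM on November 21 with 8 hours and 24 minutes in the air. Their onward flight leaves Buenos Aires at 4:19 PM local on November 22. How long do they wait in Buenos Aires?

1 hour 20 minutes

Convert departure to UTC: 10:35 PM + 11:00 = 9:35 AM UTC on Nov 22.
Add 8 hours 24 minutes flight time → 5:59 PM UTC.
Buenos Aires is UTC−3:00, so local arrival = 5:59 PM − 3:00 = 2:59 PM on Nov 22.
Layover = 4:19 PM − 2:59 PM = 1 hour 20 minutes.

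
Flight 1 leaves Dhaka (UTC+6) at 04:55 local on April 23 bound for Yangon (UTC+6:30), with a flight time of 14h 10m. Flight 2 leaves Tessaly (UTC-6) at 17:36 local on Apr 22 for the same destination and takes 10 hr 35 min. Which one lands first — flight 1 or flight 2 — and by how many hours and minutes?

the second, by 2 hours 54 minutes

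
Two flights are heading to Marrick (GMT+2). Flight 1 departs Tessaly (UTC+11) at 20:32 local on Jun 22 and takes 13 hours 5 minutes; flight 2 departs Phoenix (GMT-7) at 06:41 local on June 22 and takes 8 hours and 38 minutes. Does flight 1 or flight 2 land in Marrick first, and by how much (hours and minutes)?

the second, by 18 minutes

Flight 1 in UTC: 20:32 − 11:00 = 09:32 on Jun 22.
+13 hours 5 minutes → arrive 22:37 UTC on Jun 22.
Flight 2 in UTC: 06:41 + 7:00 = 13:41 on Jun 22.
+8 hours and 38 minutes → arrive 22:19 UTC on Jun 22.
Flight 2 lands earlier by 18 minutes.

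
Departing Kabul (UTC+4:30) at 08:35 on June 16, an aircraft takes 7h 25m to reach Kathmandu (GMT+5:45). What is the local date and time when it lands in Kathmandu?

Convert departure to UTC: 08:35 − 4:30 = 04:05 UTC on Jun 16.
Add 7 hours 25 minutes travel time → 11:30 UTC.
Kathmandu is UTC+5:45, so local arrival = 11:30 + 5:45 = 17:15 on Jun 16.

17:15 on June 16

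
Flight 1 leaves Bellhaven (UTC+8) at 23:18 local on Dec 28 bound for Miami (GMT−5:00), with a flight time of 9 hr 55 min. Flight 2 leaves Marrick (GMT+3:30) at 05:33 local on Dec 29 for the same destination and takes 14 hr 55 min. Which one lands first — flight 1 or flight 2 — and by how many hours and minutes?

the first, by 15 hours 45 minutes

Flight 1 in UTC: 23:18 − 8:00 = 15:18 on Dec 28.
+9 hours 55 minutes → arrive 01:13 UTC on Dec 29.
Flight 2 in UTC: 05:33 − 3:30 = 02:03 on Dec 29.
+14 hours 55 minutes → arrive 16:58 UTC on Dec 29.
Flight 1 lands earlier by 15 hours 45 minutes.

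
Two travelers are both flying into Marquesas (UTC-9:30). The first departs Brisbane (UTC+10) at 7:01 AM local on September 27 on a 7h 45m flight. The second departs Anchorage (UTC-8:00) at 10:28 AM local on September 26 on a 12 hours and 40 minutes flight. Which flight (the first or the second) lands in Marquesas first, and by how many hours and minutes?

Flight 1 in UTC: 7:01 AM − 10:00 = 9:01 PM on Sep 26.
+7 hours and 45 minutes → arrive 4:46 AM UTC on Sep 27.
Flight 2 in UTC: 10:28 AM + 8:00 = 6:28 PM on Sep 26.
+12 hours and 40 minutes → arrive 7:08 AM UTC on Sep 27.
Flight 1 lands earlier by 2 hours 22 minutes.

the first, by 2 hours 22 minutes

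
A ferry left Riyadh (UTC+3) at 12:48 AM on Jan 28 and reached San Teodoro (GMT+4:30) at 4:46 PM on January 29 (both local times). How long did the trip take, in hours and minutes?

Departure in UTC: 12:48 AM − 3:00 = 9:48 PM on Jan 27.
Arrival in UTC: 4:46 PM − 4:30 = 12:16 PM on Jan 29.
Elapsed = 12:16 PM − 9:48 PM (+2 days) = 38 hours 28 minutes.

38 hours 28 minutes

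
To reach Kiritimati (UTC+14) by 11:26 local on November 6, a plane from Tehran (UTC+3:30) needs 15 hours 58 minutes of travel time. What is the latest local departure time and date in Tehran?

08:58 on November 5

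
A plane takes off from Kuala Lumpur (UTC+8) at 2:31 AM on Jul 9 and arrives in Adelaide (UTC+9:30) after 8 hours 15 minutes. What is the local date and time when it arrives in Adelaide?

12:16 PM on July 9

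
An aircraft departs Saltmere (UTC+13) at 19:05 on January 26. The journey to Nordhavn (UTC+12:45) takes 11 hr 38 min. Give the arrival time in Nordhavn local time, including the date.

06:28 on January 27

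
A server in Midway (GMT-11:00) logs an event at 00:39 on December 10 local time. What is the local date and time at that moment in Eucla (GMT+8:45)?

20:24 on December 10

In UTC: 00:39 + 11:00 = 11:39 on Dec 10.
Eucla is UTC+8:45: 11:39 + 8:45 = 20:24 on Dec 10.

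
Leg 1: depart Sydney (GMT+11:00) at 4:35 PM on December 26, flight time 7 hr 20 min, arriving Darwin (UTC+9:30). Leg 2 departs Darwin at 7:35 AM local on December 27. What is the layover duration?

9 hours 10 minutes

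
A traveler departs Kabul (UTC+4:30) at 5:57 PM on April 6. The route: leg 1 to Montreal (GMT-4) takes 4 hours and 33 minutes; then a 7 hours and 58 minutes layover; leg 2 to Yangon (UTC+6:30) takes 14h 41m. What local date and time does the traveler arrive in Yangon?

11:09 PM on Apr 7

Convert departure to UTC: 5:57 PM − 4:30 = 1:27 PM UTC on Apr 6.
Add 4 hours 33 minutes leg 1 → 6:00 PM UTC.
Add 7 hours and 58 minutes layover in Montreal → 1:58 AM UTC (Apr 7).
Add 14 hours and 41 minutes leg 2 → 4:39 PM UTC.
Yangon is UTC+6:30, so local arrival = 4:39 PM + 6:30 = 11:09 PM on Apr 7.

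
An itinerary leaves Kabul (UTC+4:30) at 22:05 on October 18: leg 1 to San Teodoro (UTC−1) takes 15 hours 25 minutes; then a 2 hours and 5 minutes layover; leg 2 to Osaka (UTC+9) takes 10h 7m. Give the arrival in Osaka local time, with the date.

06:12 on Oct 20

Convert departure to UTC: 22:05 − 4:30 = 17:35 UTC on Oct 18.
Add 15 hours 25 minutes leg 1 → 09:00 UTC (Oct 19).
Add 2 hours 5 minutes layover in San Teodoro → 11:05 UTC.
Add 10 hours and 7 minutes leg 2 → 21:12 UTC.
Osaka is UTC+9:00, so local arrival = 21:12 + 9:00 = 06:12 on Oct 20.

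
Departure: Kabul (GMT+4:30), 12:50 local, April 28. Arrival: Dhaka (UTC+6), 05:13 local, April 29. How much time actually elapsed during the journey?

14 hours 53 minutes

Departure in UTC: 12:50 − 4:30 = 08:20 on Apr 28.
Arrival in UTC: 05:13 − 6:00 = 23:13 on Apr 28.
Elapsed = 23:13 − 08:20 = 14 hours 53 minutes.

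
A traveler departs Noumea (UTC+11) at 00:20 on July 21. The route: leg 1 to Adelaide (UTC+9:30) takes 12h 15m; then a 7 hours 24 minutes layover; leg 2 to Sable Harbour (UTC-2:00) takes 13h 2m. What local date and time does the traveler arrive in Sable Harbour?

Convert departure to UTC: 00:20 − 11:00 = 13:20 UTC on Jul 20.
Add 12 hours 15 minutes leg 1 → 01:35 UTC (Jul 21).
Add 7 hours 24 minutes layover in Adelaide → 08:59 UTC.
Add 13 hours and 2 minutes leg 2 → 22:01 UTC.
Sable Harbour is UTC−2:00, so local arrival = 22:01 − 2:00 = 20:01 on Jul 21.

20:01 on Jul 21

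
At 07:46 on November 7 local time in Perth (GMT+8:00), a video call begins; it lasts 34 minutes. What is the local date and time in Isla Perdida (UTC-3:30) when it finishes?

20:50 on Nov 6

Convert start to UTC: 07:46 − 8:00 = 23:46 UTC on Nov 6.
Add 34 minutes duration → 00:20 UTC (Nov 7).
Isla Perdida is UTC−3:30, so local end time = 00:20 − 3:30 = 20:50 on Nov 6.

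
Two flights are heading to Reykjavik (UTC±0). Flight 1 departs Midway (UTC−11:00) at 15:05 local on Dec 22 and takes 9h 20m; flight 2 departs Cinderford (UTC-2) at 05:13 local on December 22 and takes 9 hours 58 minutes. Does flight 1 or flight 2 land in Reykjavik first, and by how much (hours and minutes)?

the second, by 18 hours 14 minutes

Flight 1 in UTC: 15:05 + 11:00 = 02:05 on Dec 23.
+9 hours 20 minutes → arrive 11:25 UTC on Dec 23.
Flight 2 in UTC: 05:13 + 2:00 = 07:13 on Dec 22.
+9 hours 58 minutes → arrive 17:11 UTC on Dec 22.
Flight 2 lands earlier by 18 hours 14 minutes.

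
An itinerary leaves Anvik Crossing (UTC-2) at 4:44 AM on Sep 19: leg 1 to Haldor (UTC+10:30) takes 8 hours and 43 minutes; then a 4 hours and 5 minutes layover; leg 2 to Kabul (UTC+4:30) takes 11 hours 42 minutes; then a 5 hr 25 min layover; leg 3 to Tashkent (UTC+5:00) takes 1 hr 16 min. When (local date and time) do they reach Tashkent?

6:55 PM on September 20

Convert departure to UTC: 4:44 AM + 2:00 = 6:44 AM UTC on Sep 19.
Add 8 hours and 43 minutes leg 1 → 3:27 PM UTC.
Add 4 hours and 5 minutes layover in Haldor → 7:32 PM UTC.
Add 11 hours 42 minutes leg 2 → 7:14 AM UTC (Sep 20).
Add 5 hours 25 minutes layover in Kabul → 12:39 PM UTC.
Add 1 hour and 16 minutes leg 3 → 1:55 PM UTC.
Tashkent is UTC+5:00, so local arrival = 1:55 PM + 5:00 = 6:55 PM on Sep 20.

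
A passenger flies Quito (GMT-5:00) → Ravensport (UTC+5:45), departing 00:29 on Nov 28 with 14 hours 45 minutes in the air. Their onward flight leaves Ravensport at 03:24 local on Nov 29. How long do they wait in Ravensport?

1 hour 25 minutes

Convert departure to UTC: 00:29 + 5:00 = 05:29 UTC on Nov 28.
Add 14 hours 45 minutes flight time → 20:14 UTC.
Ravensport is UTC+5:45, so local arrival = 20:14 + 5:45 = 01:59 on Nov 29.
Layover = 03:24 − 01:59 = 1 hour 25 minutes.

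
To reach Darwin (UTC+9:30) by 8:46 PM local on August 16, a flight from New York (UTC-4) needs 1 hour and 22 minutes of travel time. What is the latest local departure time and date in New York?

Target arrival in UTC: 8:46 PM − 9:30 = 11:16 AM on Aug 16.
Subtract 1 hour 22 minutes → departure 9:54 AM UTC on Aug 16.
New York is UTC−4:00: 9:54 AM − 4:00 = 5:54 AM on Aug 16.

5:54 AM on Aug 16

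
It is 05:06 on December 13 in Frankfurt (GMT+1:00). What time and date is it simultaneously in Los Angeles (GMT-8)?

20:06 on December 12

Los Angeles is 9:00 behind Frankfurt.
Shift by the zone difference: 05:06 − 9:00 = 20:06 on Dec 12 in Los Angeles.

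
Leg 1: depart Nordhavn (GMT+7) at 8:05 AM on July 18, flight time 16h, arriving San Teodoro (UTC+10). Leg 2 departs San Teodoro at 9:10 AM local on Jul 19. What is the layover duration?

6 hours 5 minutes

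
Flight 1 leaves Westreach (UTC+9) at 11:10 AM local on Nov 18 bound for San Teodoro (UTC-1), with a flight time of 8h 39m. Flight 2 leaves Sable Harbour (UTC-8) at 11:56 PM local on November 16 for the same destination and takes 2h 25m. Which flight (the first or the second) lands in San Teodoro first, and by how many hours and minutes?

the second, by 24 hours 28 minutes

Flight 1 in UTC: 11:10 AM − 9:00 = 2:10 AM on Nov 18.
+8 hours and 39 minutes → arrive 10:49 AM UTC on Nov 18.
Flight 2 in UTC: 11:56 PM + 8:00 = 7:56 AM on Nov 17.
+2 hours 25 minutes → arrive 10:21 AM UTC on Nov 17.
Flight 2 lands earlier by 24 hours 28 minutes.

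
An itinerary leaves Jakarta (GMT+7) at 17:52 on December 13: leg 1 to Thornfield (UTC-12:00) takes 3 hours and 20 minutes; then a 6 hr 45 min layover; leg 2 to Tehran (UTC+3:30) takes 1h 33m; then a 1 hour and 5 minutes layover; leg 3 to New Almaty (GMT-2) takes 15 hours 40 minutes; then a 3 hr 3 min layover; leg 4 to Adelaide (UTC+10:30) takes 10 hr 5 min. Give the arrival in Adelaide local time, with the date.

14:53 on December 15

Convert departure to UTC: 17:52 − 7:00 = 10:52 UTC on Dec 13.
Add 3 hours 20 minutes leg 1 → 14:12 UTC.
Add 6 hours 45 minutes layover in Thornfield → 20:57 UTC.
Add 1 hour and 33 minutes leg 2 → 22:30 UTC.
Add 1 hour 5 minutes layover in Tehran → 23:35 UTC.
Add 15 hours and 40 minutes leg 3 → 15:15 UTC (Dec 14).
Add 3 hours 3 minutes layover in New Almaty → 18:18 UTC.
Add 10 hours 5 minutes leg 4 → 04:23 UTC (Dec 15).
Adelaide is UTC+10:30, so local arrival = 04:23 + 10:30 = 14:53 on Dec 15.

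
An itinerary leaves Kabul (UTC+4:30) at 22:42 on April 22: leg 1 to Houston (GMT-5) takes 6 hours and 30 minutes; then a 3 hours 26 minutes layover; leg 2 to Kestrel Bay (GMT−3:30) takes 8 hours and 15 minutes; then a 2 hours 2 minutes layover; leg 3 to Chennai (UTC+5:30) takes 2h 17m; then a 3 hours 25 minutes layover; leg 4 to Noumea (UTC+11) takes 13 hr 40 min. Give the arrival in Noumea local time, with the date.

20:47 on Apr 24

Convert departure to UTC: 22:42 − 4:30 = 18:12 UTC on Apr 22.
Add 6 hours 30 minutes leg 1 → 00:42 UTC (Apr 23).
Add 3 hours 26 minutes layover in Houston → 04:08 UTC.
Add 8 hours and 15 minutes leg 2 → 12:23 UTC.
Add 2 hours 2 minutes layover in Kestrel Bay → 14:25 UTC.
Add 2 hours and 17 minutes leg 3 → 16:42 UTC.
Add 3 hours and 25 minutes layover in Chennai → 20:07 UTC.
Add 13 hours and 40 minutes leg 4 → 09:47 UTC (Apr 24).
Noumea is UTC+11:00, so local arrival = 09:47 + 11:00 = 20:47 on Apr 24.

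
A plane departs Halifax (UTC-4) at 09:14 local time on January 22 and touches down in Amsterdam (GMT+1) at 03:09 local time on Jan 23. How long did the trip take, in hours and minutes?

12 hours 55 minutes

Amsterdam is 5:00 ahead of Halifax.
Clock-face elapsed time (ignoring zones) is 17 hours 55 minutes.
Actual elapsed = 17 hours 55 minutes − 5:00 = 12 hours 55 minutes.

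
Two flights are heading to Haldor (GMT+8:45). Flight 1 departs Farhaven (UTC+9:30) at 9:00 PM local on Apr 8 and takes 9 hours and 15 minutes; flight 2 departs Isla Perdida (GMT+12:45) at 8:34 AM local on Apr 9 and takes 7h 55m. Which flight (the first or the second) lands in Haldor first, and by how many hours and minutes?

the first, by 6 hours 59 minutes

Flight 1 in UTC: 9:00 PM − 9:30 = 11:30 AM on Apr 8.
+9 hours 15 minutes → arrive 8:45 PM UTC on Apr 8.
Flight 2 in UTC: 8:34 AM − 12:45 = 7:49 PM on Apr 8.
+7 hours 55 minutes → arrive 3:44 AM UTC on Apr 9.
Flight 1 lands earlier by 6 hours 59 minutes.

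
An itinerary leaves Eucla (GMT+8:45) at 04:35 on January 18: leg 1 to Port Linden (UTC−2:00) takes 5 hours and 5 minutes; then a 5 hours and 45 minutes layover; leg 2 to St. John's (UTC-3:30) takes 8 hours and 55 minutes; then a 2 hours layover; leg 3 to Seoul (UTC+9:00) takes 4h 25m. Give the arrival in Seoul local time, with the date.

07:00 on January 19

Convert departure to UTC: 04:35 − 8:45 = 19:50 UTC on Jan 17.
Add 5 hours and 5 minutes leg 1 → 00:55 UTC (Jan 18).
Add 5 hours and 45 minutes layover in Port Linden → 06:40 UTC.
Add 8 hours and 55 minutes leg 2 → 15:35 UTC.
Add 2 hours layover in St. John's → 17:35 UTC.
Add 4 hours 25 minutes leg 3 → 22:00 UTC.
Seoul is UTC+9:00, so local arrival = 22:00 + 9:00 = 07:00 on Jan 19.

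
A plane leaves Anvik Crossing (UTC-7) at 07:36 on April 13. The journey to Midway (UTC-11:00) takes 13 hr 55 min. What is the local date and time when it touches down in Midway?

Convert departure to UTC: 07:36 + 7:00 = 14:36 UTC on Apr 13.
Add 13 hours and 55 minutes travel time → 04:31 UTC (Apr 14).
Midway is UTC−11:00, so local arrival = 04:31 − 11:00 = 17:31 on Apr 13.

17:31 on Apr 13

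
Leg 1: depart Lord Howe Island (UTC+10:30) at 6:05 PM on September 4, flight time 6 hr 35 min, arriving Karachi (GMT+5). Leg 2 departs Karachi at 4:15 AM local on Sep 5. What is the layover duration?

9 hours 5 minutes

Convert departure to UTC: 6:05 PM − 10:30 = 7:35 AM UTC on Sep 4.
Add 6 hours and 35 minutes flight time → 2:10 PM UTC.
Karachi is UTC+5:00, so local arrival = 2:10 PM + 5:00 = 7:10 PM on Sep 4.
Layover = 4:15 AM − 7:10 PM (+1 day) = 9 hours 5 minutes.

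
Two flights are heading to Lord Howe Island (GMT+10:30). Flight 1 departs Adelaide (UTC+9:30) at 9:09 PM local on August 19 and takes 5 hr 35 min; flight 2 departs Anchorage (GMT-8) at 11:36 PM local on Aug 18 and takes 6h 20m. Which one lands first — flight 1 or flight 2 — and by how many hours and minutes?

the second, by 3 hours 18 minutes

Flight 1 in UTC: 9:09 PM − 9:30 = 11:39 AM on Aug 19.
+5 hours and 35 minutes → arrive 5:14 PM UTC on Aug 19.
Flight 2 in UTC: 11:36 PM + 8:00 = 7:36 AM on Aug 19.
+6 hours and 20 minutes → arrive 1:56 PM UTC on Aug 19.
Flight 2 lands earlier by 3 hours 18 minutes.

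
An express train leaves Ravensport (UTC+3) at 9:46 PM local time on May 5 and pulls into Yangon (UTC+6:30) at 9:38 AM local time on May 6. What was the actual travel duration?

8 hours 22 minutes

Departure in UTC: 9:46 PM − 3:00 = 6:46 PM on May 5.
Arrival in UTC: 9:38 AM − 6:30 = 3:08 AM on May 6.
Elapsed = 3:08 AM − 6:46 PM (+1 day) = 8 hours 22 minutes.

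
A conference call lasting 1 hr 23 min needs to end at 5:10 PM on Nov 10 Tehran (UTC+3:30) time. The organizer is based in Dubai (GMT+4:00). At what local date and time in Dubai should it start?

Target end time in UTC: 5:10 PM − 3:30 = 1:40 PM on Nov 10.
Subtract 1 hour 23 minutes → start 12:17 PM UTC on Nov 10.
Dubai is UTC+4:00: 12:17 PM + 4:00 = 4:17 PM on Nov 10.

4:17 PM on November 10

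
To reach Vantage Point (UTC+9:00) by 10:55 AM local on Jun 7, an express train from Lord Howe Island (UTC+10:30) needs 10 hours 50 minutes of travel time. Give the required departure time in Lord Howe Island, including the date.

Target arrival in UTC: 10:55 AM − 9:00 = 1:55 AM on Jun 7.
Subtract 10 hours and 50 minutes → departure 3:05 PM UTC on Jun 6.
Lord Howe Island is UTC+10:30: 3:05 PM + 10:30 = 1:35 AM on Jun 7.

1:35 AM on Jun 7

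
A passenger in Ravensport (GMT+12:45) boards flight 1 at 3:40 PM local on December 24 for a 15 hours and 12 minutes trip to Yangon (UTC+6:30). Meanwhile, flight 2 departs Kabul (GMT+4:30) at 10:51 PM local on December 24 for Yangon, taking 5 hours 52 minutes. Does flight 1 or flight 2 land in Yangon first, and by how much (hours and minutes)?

Flight 1 in UTC: 3:40 PM − 12:45 = 2:55 AM on Dec 24.
+15 hours 12 minutes → arrive 6:07 PM UTC on Dec 24.
Flight 2 in UTC: 10:51 PM − 4:30 = 6:21 PM on Dec 24.
+5 hours 52 minutes → arrive 12:13 AM UTC on Dec 25.
Flight 1 lands earlier by 6 hours 6 minutes.

the first, by 6 hours 6 minutes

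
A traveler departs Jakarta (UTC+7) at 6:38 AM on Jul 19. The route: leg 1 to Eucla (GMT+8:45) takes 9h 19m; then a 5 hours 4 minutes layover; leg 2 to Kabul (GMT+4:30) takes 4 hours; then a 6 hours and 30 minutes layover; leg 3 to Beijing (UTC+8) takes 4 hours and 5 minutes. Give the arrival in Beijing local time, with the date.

12:36 PM on Jul 20

Convert departure to UTC: 6:38 AM − 7:00 = 11:38 PM UTC on Jul 18.
Add 9 hours 19 minutes leg 1 → 8:57 AM UTC (Jul 19).
Add 5 hours and 4 minutes layover in Eucla → 2:01 PM UTC.
Add 4 hours leg 2 → 6:01 PM UTC.
Add 6 hours and 30 minutes layover in Kabul → 12:31 AM UTC (Jul 20).
Add 4 hours and 5 minutes leg 3 → 4:36 AM UTC.
Beijing is UTC+8:00, so local arrival = 4:36 AM + 8:00 = 12:36 PM on Jul 20.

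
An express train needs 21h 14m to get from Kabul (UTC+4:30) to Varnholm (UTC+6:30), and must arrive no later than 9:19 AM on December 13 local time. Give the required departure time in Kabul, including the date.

Target arrival in UTC: 9:19 AM − 6:30 = 2:49 AM on Dec 13.
Subtract 21 hours 14 minutes → departure 5:35 AM UTC on Dec 12.
Kabul is UTC+4:30: 5:35 AM + 4:30 = 10:05 AM on Dec 12.

10:05 AM on Dec 12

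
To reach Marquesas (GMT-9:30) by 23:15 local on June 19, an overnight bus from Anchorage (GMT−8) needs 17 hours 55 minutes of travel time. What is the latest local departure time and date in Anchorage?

06:50 on Jun 19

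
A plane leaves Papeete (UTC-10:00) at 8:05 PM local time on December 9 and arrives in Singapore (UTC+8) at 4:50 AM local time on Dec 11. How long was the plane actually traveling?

Singapore is 18:00 ahead of Papeete.
Clock-face elapsed time (ignoring zones) is 32 hours 45 minutes.
Actual elapsed = 32 hours 45 minutes − 18:00 = 14 hours 45 minutes.

14 hours 45 minutes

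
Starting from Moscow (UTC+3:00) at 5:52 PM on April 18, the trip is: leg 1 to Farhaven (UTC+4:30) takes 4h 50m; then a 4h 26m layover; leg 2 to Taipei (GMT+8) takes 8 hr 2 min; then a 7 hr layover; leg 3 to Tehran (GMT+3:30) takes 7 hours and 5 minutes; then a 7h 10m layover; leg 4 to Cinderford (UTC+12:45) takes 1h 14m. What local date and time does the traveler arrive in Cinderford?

7:24 PM on Apr 20

Convert departure to UTC: 5:52 PM − 3:00 = 2:52 PM UTC on Apr 18.
Add 4 hours and 50 minutes leg 1 → 7:42 PM UTC.
Add 4 hours 26 minutes layover in Farhaven → 12:08 AM UTC (Apr 19).
Add 8 hours and 2 minutes leg 2 → 8:10 AM UTC.
Add 7 hours layover in Taipei → 3:10 PM UTC.
Add 7 hours and 5 minutes leg 3 → 10:15 PM UTC.
Add 7 hours and 10 minutes layover in Tehran → 5:25 AM UTC (Apr 20).
Add 1 hour and 14 minutes leg 4 → 6:39 AM UTC.
Cinderford is UTC+12:45, so local arrival = 6:39 AM + 12:45 = 7:24 PM on Apr 20.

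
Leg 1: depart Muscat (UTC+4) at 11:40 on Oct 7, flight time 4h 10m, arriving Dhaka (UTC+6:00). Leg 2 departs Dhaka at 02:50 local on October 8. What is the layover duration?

9 hours

Convert departure to UTC: 11:40 − 4:00 = 07:40 UTC on Oct 7.
Add 4 hours 10 minutes flight time → 11:50 UTC.
Dhaka is UTC+6:00, so local arrival = 11:50 + 6:00 = 17:50 on Oct 7.
Layover = 02:50 − 17:50 (+1 day) = 9 hours.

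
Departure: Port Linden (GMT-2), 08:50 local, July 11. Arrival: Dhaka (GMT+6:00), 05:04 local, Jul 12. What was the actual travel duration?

Departure in UTC: 08:50 + 2:00 = 10:50 on Jul 11.
Arrival in UTC: 05:04 − 6:00 = 23:04 on Jul 11.
Elapsed = 23:04 − 10:50 = 12 hours 14 minutes.

12 hours 14 minutes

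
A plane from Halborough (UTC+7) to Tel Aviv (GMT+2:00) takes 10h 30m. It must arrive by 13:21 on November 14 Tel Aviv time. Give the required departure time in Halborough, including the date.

07:51 on Nov 14

Target arrival in UTC: 13:21 − 2:00 = 11:21 on Nov 14.
Subtract 10 hours and 30 minutes → departure 00:51 UTC on Nov 14.
Halborough is UTC+7:00: 00:51 + 7:00 = 07:51 on Nov 14.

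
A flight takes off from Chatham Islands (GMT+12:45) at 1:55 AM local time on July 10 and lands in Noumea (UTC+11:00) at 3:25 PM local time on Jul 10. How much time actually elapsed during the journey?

Departure in UTC: 1:55 AM − 12:45 = 1:10 PM on Jul 9.
Arrival in UTC: 3:25 PM − 11:00 = 4:25 AM on Jul 10.
Elapsed = 4:25 AM − 1:10 PM (+1 day) = 15 hours 15 minutes.

15 hours 15 minutes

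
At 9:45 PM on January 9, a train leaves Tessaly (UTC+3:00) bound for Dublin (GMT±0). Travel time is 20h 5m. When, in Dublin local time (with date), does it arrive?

Convert departure to UTC: 9:45 PM − 3:00 = 6:45 PM UTC on Jan 9.
Add 20 hours 5 minutes travel time → 2:50 PM UTC (Jan 10).
Dublin is UTC+0, so local arrival is the same: 2:50 PM on Jan 10.

2:50 PM on Jan 10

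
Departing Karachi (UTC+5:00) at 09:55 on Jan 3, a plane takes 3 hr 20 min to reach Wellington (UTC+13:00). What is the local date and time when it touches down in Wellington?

21:15 on January 3

Convert departure to UTC: 09:55 − 5:00 = 04:55 UTC on Jan 3.
Add 3 hours 20 minutes travel time → 08:15 UTC.
Wellington is UTC+13:00, so local arrival = 08:15 + 13:00 = 21:15 on Jan 3.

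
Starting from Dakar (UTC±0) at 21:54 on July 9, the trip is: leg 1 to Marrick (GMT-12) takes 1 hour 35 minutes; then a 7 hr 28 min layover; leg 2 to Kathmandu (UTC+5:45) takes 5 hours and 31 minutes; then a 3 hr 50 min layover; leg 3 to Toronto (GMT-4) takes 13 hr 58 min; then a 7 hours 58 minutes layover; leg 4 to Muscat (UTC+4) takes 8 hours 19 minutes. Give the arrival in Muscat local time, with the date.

02:33 on July 12

Dakar is at UTC+0, so departure is already 21:54 UTC on Jul 9.
Add 1 hour 35 minutes leg 1 → 23:29 UTC.
Add 7 hours and 28 minutes layover in Marrick → 06:57 UTC (Jul 10).
Add 5 hours and 31 minutes leg 2 → 12:28 UTC.
Add 3 hours 50 minutes layover in Kathmandu → 16:18 UTC.
Add 13 hours 58 minutes leg 3 → 06:16 UTC (Jul 11).
Add 7 hours and 58 minutes layover in Toronto → 14:14 UTC.
Add 8 hours 19 minutes leg 4 → 22:33 UTC.
Muscat is UTC+4:00, so local arrival = 22:33 + 4:00 = 02:33 on Jul 12.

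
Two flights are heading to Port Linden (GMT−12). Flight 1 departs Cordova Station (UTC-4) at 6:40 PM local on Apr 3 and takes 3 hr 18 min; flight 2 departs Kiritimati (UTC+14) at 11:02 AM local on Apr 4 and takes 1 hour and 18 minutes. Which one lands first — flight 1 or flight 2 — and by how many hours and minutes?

Flight 1 in UTC: 6:40 PM + 4:00 = 10:40 PM on Apr 3.
+3 hours and 18 minutes → arrive 1:58 AM UTC on Apr 4.
Flight 2 in UTC: 11:02 AM − 14:00 = 9:02 PM on Apr 3.
+1 hour and 18 minutes → arrive 10:20 PM UTC on Apr 3.
Flight 2 lands earlier by 3 hours 38 minutes.

the second, by 3 hours 38 minutes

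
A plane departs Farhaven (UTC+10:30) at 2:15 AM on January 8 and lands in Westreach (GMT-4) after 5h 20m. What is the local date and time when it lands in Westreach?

5:05 PM on January 7

Westreach is 14:30 behind Farhaven.
After 5 hours 20 minutes it is 7:35 AM in Farhaven.
Shift by the zone difference: 7:35 AM − 14:30 = 5:05 PM on Jan 7 in Westreach.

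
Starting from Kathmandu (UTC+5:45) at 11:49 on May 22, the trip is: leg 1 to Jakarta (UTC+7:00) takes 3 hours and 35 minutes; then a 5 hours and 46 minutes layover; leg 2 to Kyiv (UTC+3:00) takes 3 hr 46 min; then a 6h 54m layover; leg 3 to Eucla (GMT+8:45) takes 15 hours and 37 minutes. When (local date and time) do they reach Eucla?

02:27 on May 24

Convert departure to UTC: 11:49 − 5:45 = 06:04 UTC on May 22.
Add 3 hours 35 minutes leg 1 → 09:39 UTC.
Add 5 hours and 46 minutes layover in Jakarta → 15:25 UTC.
Add 3 hours and 46 minutes leg 2 → 19:11 UTC.
Add 6 hours and 54 minutes layover in Kyiv → 02:05 UTC (May 23).
Add 15 hours 37 minutes leg 3 → 17:42 UTC.
Eucla is UTC+8:45, so local arrival = 17:42 + 8:45 = 02:27 on May 24.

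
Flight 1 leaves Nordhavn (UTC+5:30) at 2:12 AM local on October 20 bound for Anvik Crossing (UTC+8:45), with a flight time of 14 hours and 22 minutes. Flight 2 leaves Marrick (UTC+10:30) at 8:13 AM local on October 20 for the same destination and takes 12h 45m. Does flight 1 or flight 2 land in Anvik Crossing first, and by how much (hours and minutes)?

the second, by 36 minutes

Flight 1 in UTC: 2:12 AM − 5:30 = 8:42 PM on Oct 19.
+14 hours and 22 minutes → arrive 11:04 AM UTC on Oct 20.
Flight 2 in UTC: 8:13 AM − 10:30 = 9:43 PM on Oct 19.
+12 hours 45 minutes → arrive 10:28 AM UTC on Oct 20.
Flight 2 lands earlier by 36 minutes.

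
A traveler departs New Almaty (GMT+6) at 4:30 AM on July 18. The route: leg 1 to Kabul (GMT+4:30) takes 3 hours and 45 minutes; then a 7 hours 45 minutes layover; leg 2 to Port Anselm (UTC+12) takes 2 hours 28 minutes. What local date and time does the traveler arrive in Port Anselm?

Convert departure to UTC: 4:30 AM − 6:00 = 10:30 PM UTC on Jul 17.
Add 3 hours 45 minutes leg 1 → 2:15 AM UTC (Jul 18).
Add 7 hours 45 minutes layover in Kabul → 10:00 AM UTC.
Add 2 hours and 28 minutes leg 2 → 12:28 PM UTC.
Port Anselm is UTC+12:00, so local arrival = 12:28 PM + 12:00 = 12:28 AM on Jul 19.

12:28 AM on Jul 19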